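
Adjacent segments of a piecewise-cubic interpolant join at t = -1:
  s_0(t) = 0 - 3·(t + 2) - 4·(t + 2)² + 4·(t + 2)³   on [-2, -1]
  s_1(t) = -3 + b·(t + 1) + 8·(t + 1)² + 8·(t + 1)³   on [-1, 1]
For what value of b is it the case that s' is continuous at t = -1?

s_0'(t) = -3 - 8·(t + 2) + 12·(t + 2)², so s_0'(-1) = 1. On the right, s_1'(-1) = b, so b = 1.

1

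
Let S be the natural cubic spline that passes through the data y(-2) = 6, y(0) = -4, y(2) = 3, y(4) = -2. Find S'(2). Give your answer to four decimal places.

Let M_i = S''(x_i). Step sizes h_i = 2, 2, 2; slopes of the chords Δ_i = (y_(i+1) - y_i)/h_i = -5, 7/2, -5/2.
  2·M_0 + 8·M_1 + 2·M_2 = 6(Δ_1 - Δ_0) = 51
  2·M_1 + 8·M_2 + 2·M_3 = 6(Δ_2 - Δ_1) = -36
Natural end conditions: M_0 = M_3 = 0.
Solving: M_0 = 0, M_1 = 8, M_2 = -13/2, M_3 = 0.
On [2, 4], S'(x) = b_2 + 2c_2·(x - 2) + 3d_2·(x - 2)² with b_2 = Δ_2 - h_2(2M_2 + M_3)/6 = 11/6, c_2 = M_2/2 = -13/4, d_2 = (M_3 - M_2)/(6h_2) = 13/24. So S'(2) = 11/6.

1.8333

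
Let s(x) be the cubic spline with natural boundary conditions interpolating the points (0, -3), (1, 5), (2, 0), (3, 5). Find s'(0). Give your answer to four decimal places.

12.1333

With M_i denoting the second derivative at x_i, h_i = 1, 1, 1, and Δ_i = (y_(i+1) − y_i)/h_i = 8, -5, 5:
  1·M_0 + 4·M_1 + 1·M_2 = 6(Δ_1 - Δ_0) = -78
  1·M_1 + 4·M_2 + 1·M_3 = 6(Δ_2 - Δ_1) = 60
Natural end conditions: M_0 = M_3 = 0.
Forward elimination and back-substitution give M_0 = 0, M_1 = -124/5, M_2 = 106/5, M_3 = 0.
On [0, 1], s'(x) = b_0 + 2c_0·x + 3d_0·x² with b_0 = Δ_0 - h_0(2M_0 + M_1)/6 = 182/15, c_0 = M_0/2 = 0, d_0 = (M_1 - M_0)/(6h_0) = -62/15. So s'(0) = 182/15.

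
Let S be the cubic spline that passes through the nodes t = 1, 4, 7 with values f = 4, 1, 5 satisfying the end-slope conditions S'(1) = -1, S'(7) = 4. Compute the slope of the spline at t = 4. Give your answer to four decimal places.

With m_i denoting the second derivative at x_i, h_i = 3, 3, and Δ_i = (y_(i+1) − y_i)/h_i = -1, 4/3:
  3·m_0 + 12·m_1 + 3·m_2 = 6(Δ_1 - Δ_0) = 14
Clamped end conditions give two more equations: 2h_0·m_0 + h_0·m_1 = 6(Δ_0 - S'(1)) = 0 and h_1·m_1 + 2h_1·m_2 = 6(S'(7) - Δ_1) = 16.
Forward elimination and back-substitution give m_0 = -1/3, m_1 = 2/3, m_2 = 7/3.
On [4, 7], S'(t) = b_1 + 2c_1·(t - 4) + 3d_1·(t - 4)² with b_1 = Δ_1 - h_1(2m_1 + m_2)/6 = -1/2, c_1 = m_1/2 = 1/3, d_1 = (m_2 - m_1)/(6h_1) = 5/54. So S'(4) = -1/2.

-0.5000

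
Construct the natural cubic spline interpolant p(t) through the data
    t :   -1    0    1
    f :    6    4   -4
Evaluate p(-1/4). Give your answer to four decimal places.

With M_i denoting the second derivative at x_i, h_i = 1, 1, and Δ_i = (y_(i+1) − y_i)/h_i = -2, -8:
  1·M_0 + 4·M_1 + 1·M_2 = 6(Δ_1 - Δ_0) = -36
Natural end conditions: M_0 = M_2 = 0.
Forward elimination and back-substitution give M_0 = 0, M_1 = -9, M_2 = 0.
On [-1, 0], p(t) = 6 - 1/2·(t + 1) + 0·(t + 1)² - 3/2·(t + 1)³.
With (t + 1) = 3/4: p(-1/4) = 639/128.

4.9922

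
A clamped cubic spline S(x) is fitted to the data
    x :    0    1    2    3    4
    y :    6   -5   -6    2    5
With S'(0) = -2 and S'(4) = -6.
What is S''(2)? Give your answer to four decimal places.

8.7500

Let m_i = S''(x_i). Step sizes h_i = 1, 1, 1, 1; slopes of the chords Δ_i = (y_(i+1) - y_i)/h_i = -11, -1, 8, 3.
  1·m_0 + 4·m_1 + 1·m_2 = 6(Δ_1 - Δ_0) = 60
  1·m_1 + 4·m_2 + 1·m_3 = 6(Δ_2 - Δ_1) = 54
  1·m_2 + 4·m_3 + 1·m_4 = 6(Δ_3 - Δ_2) = -30
Clamped end conditions give two more equations: 2h_0·m_0 + h_0·m_1 = 6(Δ_0 - S'(0)) = -54 and h_3·m_3 + 2h_3·m_4 = 6(S'(4) - Δ_3) = -54.
Hence m_0 = -1069/28, m_1 = 313/14, m_2 = 35/4, m_3 = -47/14, m_4 = -709/28.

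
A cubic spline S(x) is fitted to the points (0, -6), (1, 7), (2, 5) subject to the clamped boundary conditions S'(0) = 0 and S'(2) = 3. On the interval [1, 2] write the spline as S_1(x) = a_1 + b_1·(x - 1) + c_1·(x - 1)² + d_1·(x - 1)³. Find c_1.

-24

Let M_i = S''(x_i). Step sizes h_i = 1, 1; slopes of the chords Δ_i = (y_(i+1) - y_i)/h_i = 13, -2.
  1·M_0 + 4·M_1 + 1·M_2 = 6(Δ_1 - Δ_0) = -90
Clamped end conditions give two more equations: 2h_0·M_0 + h_0·M_1 = 6(Δ_0 - S'(0)) = 78 and h_1·M_1 + 2h_1·M_2 = 6(S'(2) - Δ_1) = 30.
Solving the tridiagonal system: M_0 = 63, M_1 = -48, M_2 = 39.
On [1, 2], with S_1(x) = a_1 + b_1·(x - 1) + c_1·(x - 1)² + d_1·(x - 1)³: c_1 = M_1/2 = -24, d_1 = (M_2 - M_1)/(6h_1) = 29/2, b_1 = Δ_1 - h_1(2M_1 + M_2)/6 = 15/2.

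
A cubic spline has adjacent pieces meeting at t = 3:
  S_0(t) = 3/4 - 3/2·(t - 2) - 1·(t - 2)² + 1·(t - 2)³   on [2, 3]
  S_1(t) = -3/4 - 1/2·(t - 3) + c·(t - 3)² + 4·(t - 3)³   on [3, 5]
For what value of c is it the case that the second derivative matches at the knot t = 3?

2

S_0''(t) = -2 + 6·(t - 2), so S_0''(3) = 4. On the right, S_1''(3) = 2c, so c = 2.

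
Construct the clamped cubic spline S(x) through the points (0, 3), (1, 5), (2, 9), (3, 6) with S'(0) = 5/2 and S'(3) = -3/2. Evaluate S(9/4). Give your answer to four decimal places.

8.6250

Write m_i for S''(x_i). With h_i = 1, 1, 1 and divided differences Δ_i = 2, 4, -3, the continuity of S' gives the tridiagonal system
  1·m_0 + 4·m_1 + 1·m_2 = 6(Δ_1 - Δ_0) = 12
  1·m_1 + 4·m_2 + 1·m_3 = 6(Δ_2 - Δ_1) = -42
Clamped end conditions give two more equations: 2h_0·m_0 + h_0·m_1 = 6(Δ_0 - S'(0)) = -3 and h_2·m_2 + 2h_2·m_3 = 6(S'(3) - Δ_2) = 9.
Solving the tridiagonal system: m_0 = -17/3, m_1 = 25/3, m_2 = -47/3, m_3 = 37/3.
On [2, 3], S(x) = 9 + 1/6·(x - 2) - 47/6·(x - 2)² + 14/3·(x - 2)³.
With (x - 2) = 1/4: S(9/4) = 69/8.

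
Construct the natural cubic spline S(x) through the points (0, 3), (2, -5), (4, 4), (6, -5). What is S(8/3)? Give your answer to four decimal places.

-2.3654

Write M_i for S''(x_i). With h_i = 2, 2, 2 and divided differences Δ_i = -4, 9/2, -9/2, the continuity of S' gives the tridiagonal system
  2·M_0 + 8·M_1 + 2·M_2 = 6(Δ_1 - Δ_0) = 51
  2·M_1 + 8·M_2 + 2·M_3 = 6(Δ_2 - Δ_1) = -54
Natural end conditions: M_0 = M_3 = 0.
Solving: M_0 = 0, M_1 = 43/5, M_2 = -89/10, M_3 = 0.
On [2, 4], S(x) = -5 + 26/15·(x - 2) + 43/10·(x - 2)² - 35/24·(x - 2)³.
With (x - 2) = 2/3: S(8/3) = -958/405.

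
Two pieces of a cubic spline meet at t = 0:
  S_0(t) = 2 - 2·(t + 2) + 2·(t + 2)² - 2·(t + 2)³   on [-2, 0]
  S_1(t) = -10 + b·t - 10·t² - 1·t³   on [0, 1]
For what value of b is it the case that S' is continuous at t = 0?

-18

S_0'(t) = -2 + 4·(t + 2) - 6·(t + 2)², so S_0'(0) = -18. On the right, S_1'(0) = b, so b = -18.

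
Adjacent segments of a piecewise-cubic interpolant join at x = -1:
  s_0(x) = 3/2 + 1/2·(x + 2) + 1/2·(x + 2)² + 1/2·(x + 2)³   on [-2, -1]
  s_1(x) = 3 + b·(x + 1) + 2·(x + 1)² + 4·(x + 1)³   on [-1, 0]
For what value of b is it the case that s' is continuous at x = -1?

s_0'(x) = 1/2 + 1·(x + 2) + 3/2·(x + 2)², so s_0'(-1) = 3. On the right, s_1'(-1) = b, so b = 3.

3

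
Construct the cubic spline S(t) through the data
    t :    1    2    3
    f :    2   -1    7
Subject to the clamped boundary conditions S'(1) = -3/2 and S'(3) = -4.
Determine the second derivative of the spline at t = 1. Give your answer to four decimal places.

-22.2500

With M_i denoting the second derivative at x_i, h_i = 1, 1, and Δ_i = (y_(i+1) − y_i)/h_i = -3, 8:
  1·M_0 + 4·M_1 + 1·M_2 = 6(Δ_1 - Δ_0) = 66
Clamped end conditions give two more equations: 2h_0·M_0 + h_0·M_1 = 6(Δ_0 - S'(1)) = -9 and h_1·M_1 + 2h_1·M_2 = 6(S'(3) - Δ_1) = -72.
Solving: M_0 = -89/4, M_1 = 71/2, M_2 = -215/4.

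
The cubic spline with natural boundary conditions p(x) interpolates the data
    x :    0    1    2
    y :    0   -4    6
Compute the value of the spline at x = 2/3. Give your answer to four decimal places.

Write M_i for p''(x_i). With h_i = 1, 1 and divided differences Δ_i = -4, 10, the continuity of p' gives the tridiagonal system
  1·M_0 + 4·M_1 + 1·M_2 = 6(Δ_1 - Δ_0) = 84
Natural end conditions: M_0 = M_2 = 0.
Solving the tridiagonal system: M_0 = 0, M_1 = 21, M_2 = 0.
On [0, 1], p(x) = 0 - 15/2·x + 0·x² + 7/2·x³.
With x = 2/3: p(2/3) = -107/27.

-3.9630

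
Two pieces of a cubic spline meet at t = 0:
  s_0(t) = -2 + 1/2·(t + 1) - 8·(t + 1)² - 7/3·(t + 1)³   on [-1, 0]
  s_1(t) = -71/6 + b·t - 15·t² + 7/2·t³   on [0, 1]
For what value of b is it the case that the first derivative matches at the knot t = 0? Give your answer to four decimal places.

s_0'(t) = 1/2 - 16·(t + 1) - 7·(t + 1)², so s_0'(0) = -45/2. On the right, s_1'(0) = b, so b = -45/2.

-22.5000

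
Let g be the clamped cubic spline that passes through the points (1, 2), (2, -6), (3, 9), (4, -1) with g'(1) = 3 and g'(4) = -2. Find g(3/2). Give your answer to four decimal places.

Let M_i = g''(x_i). Step sizes h_i = 1, 1, 1; slopes of the chords Δ_i = (y_(i+1) - y_i)/h_i = -8, 15, -10.
  1·M_0 + 4·M_1 + 1·M_2 = 6(Δ_1 - Δ_0) = 138
  1·M_1 + 4·M_2 + 1·M_3 = 6(Δ_2 - Δ_1) = -150
Clamped end conditions give two more equations: 2h_0·M_0 + h_0·M_1 = 6(Δ_0 - g'(1)) = -66 and h_2·M_2 + 2h_2·M_3 = 6(g'(4) - Δ_2) = 48.
Solving: M_0 = -202/3, M_1 = 206/3, M_2 = -208/3, M_3 = 176/3.
On [1, 2], g(t) = 2 + 3·(t - 1) - 101/3·(t - 1)² + 68/3·(t - 1)³.
With (t - 1) = 1/2: g(3/2) = -25/12.

-2.0833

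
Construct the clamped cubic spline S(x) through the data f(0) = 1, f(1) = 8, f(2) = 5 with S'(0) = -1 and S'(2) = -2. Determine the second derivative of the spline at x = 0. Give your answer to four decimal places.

38.5000

Let σ_i = S''(x_i). Step sizes h_i = 1, 1; slopes of the chords Δ_i = (y_(i+1) - y_i)/h_i = 7, -3.
  1·σ_0 + 4·σ_1 + 1·σ_2 = 6(Δ_1 - Δ_0) = -60
Clamped end conditions give two more equations: 2h_0·σ_0 + h_0·σ_1 = 6(Δ_0 - S'(0)) = 48 and h_1·σ_1 + 2h_1·σ_2 = 6(S'(2) - Δ_1) = 6.
Solving the tridiagonal system: σ_0 = 77/2, σ_1 = -29, σ_2 = 35/2.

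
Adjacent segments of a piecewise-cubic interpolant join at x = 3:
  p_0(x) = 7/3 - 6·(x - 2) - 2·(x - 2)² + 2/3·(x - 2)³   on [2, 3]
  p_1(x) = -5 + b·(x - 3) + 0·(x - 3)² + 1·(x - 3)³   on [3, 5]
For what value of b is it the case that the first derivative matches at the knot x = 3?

p_0'(x) = -6 - 4·(x - 2) + 2·(x - 2)², so p_0'(3) = -8. On the right, p_1'(3) = b, so b = -8.

-8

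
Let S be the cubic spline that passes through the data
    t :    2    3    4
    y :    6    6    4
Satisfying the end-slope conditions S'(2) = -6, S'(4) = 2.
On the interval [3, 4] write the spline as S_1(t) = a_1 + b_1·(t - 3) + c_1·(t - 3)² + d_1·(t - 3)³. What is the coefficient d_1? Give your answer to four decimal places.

Write m_i for S''(x_i). With h_i = 1, 1 and divided differences Δ_i = 0, -2, the continuity of S' gives the tridiagonal system
  1·m_0 + 4·m_1 + 1·m_2 = 6(Δ_1 - Δ_0) = -12
Clamped end conditions give two more equations: 2h_0·m_0 + h_0·m_1 = 6(Δ_0 - S'(2)) = 36 and h_1·m_1 + 2h_1·m_2 = 6(S'(4) - Δ_1) = 24.
Solving the tridiagonal system: m_0 = 25, m_1 = -14, m_2 = 19.
On [3, 4], with S_1(t) = a_1 + b_1·(t - 3) + c_1·(t - 3)² + d_1·(t - 3)³: c_1 = m_1/2 = -7, d_1 = (m_2 - m_1)/(6h_1) = 11/2, b_1 = Δ_1 - h_1(2m_1 + m_2)/6 = -1/2.

5.5000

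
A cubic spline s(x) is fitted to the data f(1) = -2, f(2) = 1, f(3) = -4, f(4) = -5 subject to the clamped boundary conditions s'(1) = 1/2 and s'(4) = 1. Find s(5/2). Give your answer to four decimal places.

-0.9792

Write M_i for s''(x_i). With h_i = 1, 1, 1 and divided differences Δ_i = 3, -5, -1, the continuity of s' gives the tridiagonal system
  1·M_0 + 4·M_1 + 1·M_2 = 6(Δ_1 - Δ_0) = -48
  1·M_1 + 4·M_2 + 1·M_3 = 6(Δ_2 - Δ_1) = 24
Clamped end conditions give two more equations: 2h_0·M_0 + h_0·M_1 = 6(Δ_0 - s'(1)) = 15 and h_2·M_2 + 2h_2·M_3 = 6(s'(4) - Δ_2) = 12.
Solving: M_0 = 254/15, M_1 = -283/15, M_2 = 158/15, M_3 = 11/15.
On [2, 3], s(x) = 1 - 7/15·(x - 2) - 283/30·(x - 2)² + 49/10·(x - 2)³.
With (x - 2) = 1/2: s(5/2) = -47/48.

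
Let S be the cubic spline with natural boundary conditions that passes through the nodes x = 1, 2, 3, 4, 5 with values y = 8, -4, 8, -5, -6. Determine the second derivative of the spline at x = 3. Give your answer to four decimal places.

Let σ_i = S''(x_i). Step sizes h_i = 1, 1, 1, 1; slopes of the chords Δ_i = (y_(i+1) - y_i)/h_i = -12, 12, -13, -1.
  1·σ_0 + 4·σ_1 + 1·σ_2 = 6(Δ_1 - Δ_0) = 144
  1·σ_1 + 4·σ_2 + 1·σ_3 = 6(Δ_2 - Δ_1) = -150
  1·σ_2 + 4·σ_3 + 1·σ_4 = 6(Δ_3 - Δ_2) = 72
Natural end conditions: σ_0 = σ_4 = 0.
Hence σ_0 = 0, σ_1 = 354/7, σ_2 = -408/7, σ_3 = 228/7, σ_4 = 0.

-58.2857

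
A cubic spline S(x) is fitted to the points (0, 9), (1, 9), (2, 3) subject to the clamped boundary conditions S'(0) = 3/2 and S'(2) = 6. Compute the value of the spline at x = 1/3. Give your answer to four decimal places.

Write M_i for S''(x_i). With h_i = 1, 1 and divided differences Δ_i = 0, -6, the continuity of S' gives the tridiagonal system
  1·M_0 + 4·M_1 + 1·M_2 = 6(Δ_1 - Δ_0) = -36
Clamped end conditions give two more equations: 2h_0·M_0 + h_0·M_1 = 6(Δ_0 - S'(0)) = -9 and h_1·M_1 + 2h_1·M_2 = 6(S'(2) - Δ_1) = 72.
Solving: M_0 = 27/4, M_1 = -45/2, M_2 = 189/4.
On [0, 1], S(x) = 9 + 3/2·x + 27/8·x² - 39/8·x³.
With x = 1/3: S(1/3) = 349/36.

9.6944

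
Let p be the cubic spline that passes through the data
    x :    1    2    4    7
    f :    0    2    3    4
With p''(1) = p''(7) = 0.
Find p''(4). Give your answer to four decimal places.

0.2143

Let M_i = p''(x_i). Step sizes h_i = 1, 2, 3; slopes of the chords Δ_i = (y_(i+1) - y_i)/h_i = 2, 1/2, 1/3.
  1·M_0 + 6·M_1 + 2·M_2 = 6(Δ_1 - Δ_0) = -9
  2·M_1 + 10·M_2 + 3·M_3 = 6(Δ_2 - Δ_1) = -1
Natural end conditions: M_0 = M_3 = 0.
Forward elimination and back-substitution give M_0 = 0, M_1 = -11/7, M_2 = 3/14, M_3 = 0.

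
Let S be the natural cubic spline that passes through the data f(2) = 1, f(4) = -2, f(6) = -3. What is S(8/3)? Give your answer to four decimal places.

Put m_i = S'' at the i-th knot. Here h = (2, 2) and Δ = (-3/2, -1/2), so the interior equations h_(i-1)·m_(i-1) + 2(h_(i-1)+h_i)·m_i + h_i·m_(i+1) = 6(Δ_i − Δ_(i-1)) read
  2·m_0 + 8·m_1 + 2·m_2 = 6(Δ_1 - Δ_0) = 6
Natural end conditions: m_0 = m_2 = 0.
Solving the tridiagonal system: m_0 = 0, m_1 = 3/4, m_2 = 0.
On [2, 4], S(t) = 1 - 7/4·(t - 2) + 0·(t - 2)² + 1/16·(t - 2)³.
With (t - 2) = 2/3: S(8/3) = -4/27.

-0.1481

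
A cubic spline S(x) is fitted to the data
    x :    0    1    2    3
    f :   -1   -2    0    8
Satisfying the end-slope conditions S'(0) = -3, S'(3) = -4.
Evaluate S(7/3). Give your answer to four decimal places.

Write M_i for S''(x_i). With h_i = 1, 1, 1 and divided differences Δ_i = -1, 2, 8, the continuity of S' gives the tridiagonal system
  1·M_0 + 4·M_1 + 1·M_2 = 6(Δ_1 - Δ_0) = 18
  1·M_1 + 4·M_2 + 1·M_3 = 6(Δ_2 - Δ_1) = 36
Clamped end conditions give two more equations: 2h_0·M_0 + h_0·M_1 = 6(Δ_0 - S'(0)) = 12 and h_2·M_2 + 2h_2·M_3 = 6(S'(3) - Δ_2) = -72.
Forward elimination and back-substitution give M_0 = 22/3, M_1 = -8/3, M_2 = 64/3, M_3 = -140/3.
On [2, 3], S(x) = 0 + 26/3·(x - 2) + 32/3·(x - 2)² - 34/3·(x - 2)³.
With (x - 2) = 1/3: S(7/3) = 296/81.

3.6543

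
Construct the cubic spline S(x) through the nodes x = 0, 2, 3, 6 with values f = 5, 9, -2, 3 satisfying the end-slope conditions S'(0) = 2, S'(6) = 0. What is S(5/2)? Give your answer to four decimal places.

Write M_i for S''(x_i). With h_i = 2, 1, 3 and divided differences Δ_i = 2, -11, 5/3, the continuity of S' gives the tridiagonal system
  2·M_0 + 6·M_1 + 1·M_2 = 6(Δ_1 - Δ_0) = -78
  1·M_1 + 8·M_2 + 3·M_3 = 6(Δ_2 - Δ_1) = 76
Clamped end conditions give two more equations: 2h_0·M_0 + h_0·M_1 = 6(Δ_0 - S'(0)) = 0 and h_2·M_2 + 2h_2·M_3 = 6(S'(6) - Δ_2) = -10.
Hence M_0 = 28/3, M_1 = -56/3, M_2 = 46/3, M_3 = -28/3.
On [2, 3], S(x) = 9 - 22/3·(x - 2) - 28/3·(x - 2)² + 17/3·(x - 2)³.
With (x - 2) = 1/2: S(5/2) = 89/24.

3.7083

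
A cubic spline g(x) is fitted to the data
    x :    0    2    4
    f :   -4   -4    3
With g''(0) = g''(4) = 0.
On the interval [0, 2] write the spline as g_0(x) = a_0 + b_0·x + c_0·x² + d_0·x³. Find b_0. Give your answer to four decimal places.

-0.8750

Put M_i = g'' at the i-th knot. Here h = (2, 2) and Δ = (0, 7/2), so the interior equations h_(i-1)·M_(i-1) + 2(h_(i-1)+h_i)·M_i + h_i·M_(i+1) = 6(Δ_i − Δ_(i-1)) read
  2·M_0 + 8·M_1 + 2·M_2 = 6(Δ_1 - Δ_0) = 21
Natural end conditions: M_0 = M_2 = 0.
Solving the tridiagonal system: M_0 = 0, M_1 = 21/8, M_2 = 0.
On [0, 2], with g_0(x) = a_0 + b_0·x + c_0·x² + d_0·x³: c_0 = M_0/2 = 0, d_0 = (M_1 - M_0)/(6h_0) = 7/32, b_0 = Δ_0 - h_0(2M_0 + M_1)/6 = -7/8.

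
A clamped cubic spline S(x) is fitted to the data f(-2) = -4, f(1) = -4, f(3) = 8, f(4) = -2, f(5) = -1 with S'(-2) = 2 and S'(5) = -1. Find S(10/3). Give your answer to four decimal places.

4.7991

Let m_i = S''(x_i). Step sizes h_i = 3, 2, 1, 1; slopes of the chords Δ_i = (y_(i+1) - y_i)/h_i = 0, 6, -10, 1.
  3·m_0 + 10·m_1 + 2·m_2 = 6(Δ_1 - Δ_0) = 36
  2·m_1 + 6·m_2 + 1·m_3 = 6(Δ_2 - Δ_1) = -96
  1·m_2 + 4·m_3 + 1·m_4 = 6(Δ_3 - Δ_2) = 66
Clamped end conditions give two more equations: 2h_0·m_0 + h_0·m_1 = 6(Δ_0 - S'(-2)) = -12 and h_3·m_3 + 2h_3·m_4 = 6(S'(5) - Δ_3) = -12.
Solving the tridiagonal system: m_0 = -95/13, m_1 = 138/13, m_2 = -627/26, m_3 = 357/13, m_4 = -513/26.
On [3, 4], S(x) = 8 - 85/13·(x - 3) - 627/52·(x - 3)² + 447/52·(x - 3)³.
With (x - 3) = 1/3: S(10/3) = 1123/234.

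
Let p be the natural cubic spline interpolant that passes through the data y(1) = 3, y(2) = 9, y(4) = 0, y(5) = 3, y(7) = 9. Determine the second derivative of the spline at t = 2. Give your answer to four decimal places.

With m_i denoting the second derivative at x_i, h_i = 1, 2, 1, 2, and Δ_i = (y_(i+1) − y_i)/h_i = 6, -9/2, 3, 3:
  1·m_0 + 6·m_1 + 2·m_2 = 6(Δ_1 - Δ_0) = -63
  2·m_1 + 6·m_2 + 1·m_3 = 6(Δ_2 - Δ_1) = 45
  1·m_2 + 6·m_3 + 2·m_4 = 6(Δ_3 - Δ_2) = 0
Natural end conditions: m_0 = m_4 = 0.
Solving: m_0 = 0, m_1 = -915/62, m_2 = 396/31, m_3 = -66/31, m_4 = 0.

-14.7581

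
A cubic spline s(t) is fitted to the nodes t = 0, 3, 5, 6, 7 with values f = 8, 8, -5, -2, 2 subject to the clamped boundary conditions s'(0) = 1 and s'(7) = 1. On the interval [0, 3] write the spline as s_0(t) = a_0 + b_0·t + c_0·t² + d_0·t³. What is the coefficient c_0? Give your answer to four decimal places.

Put M_i = s'' at the i-th knot. Here h = (3, 2, 1, 1) and Δ = (0, -13/2, 3, 4), so the interior equations h_(i-1)·M_(i-1) + 2(h_(i-1)+h_i)·M_i + h_i·M_(i+1) = 6(Δ_i − Δ_(i-1)) read
  3·M_0 + 10·M_1 + 2·M_2 = 6(Δ_1 - Δ_0) = -39
  2·M_1 + 6·M_2 + 1·M_3 = 6(Δ_2 - Δ_1) = 57
  1·M_2 + 4·M_3 + 1·M_4 = 6(Δ_3 - Δ_2) = 6
Clamped end conditions give two more equations: 2h_0·M_0 + h_0·M_1 = 6(Δ_0 - s'(0)) = -6 and h_3·M_3 + 2h_3·M_4 = 6(s'(7) - Δ_3) = -18.
Forward elimination and back-substitution give M_0 = 259/104, M_1 = -363/52, M_2 = 2427/208, M_3 = 99/104, M_4 = -1971/208.
On [0, 3], with s_0(t) = a_0 + b_0·t + c_0·t² + d_0·t³: c_0 = M_0/2 = 259/208, d_0 = (M_1 - M_0)/(6h_0) = -985/1872, b_0 = Δ_0 - h_0(2M_0 + M_1)/6 = 1.

1.2452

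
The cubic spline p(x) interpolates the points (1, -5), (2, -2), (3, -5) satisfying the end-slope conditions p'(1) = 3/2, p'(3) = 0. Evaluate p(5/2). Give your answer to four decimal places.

-3.5469

Let M_i = p''(x_i). Step sizes h_i = 1, 1; slopes of the chords Δ_i = (y_(i+1) - y_i)/h_i = 3, -3.
  1·M_0 + 4·M_1 + 1·M_2 = 6(Δ_1 - Δ_0) = -36
Clamped end conditions give two more equations: 2h_0·M_0 + h_0·M_1 = 6(Δ_0 - p'(1)) = 9 and h_1·M_1 + 2h_1·M_2 = 6(p'(3) - Δ_1) = 18.
Hence M_0 = 51/4, M_1 = -33/2, M_2 = 69/4.
On [2, 3], p(x) = -2 - 3/8·(x - 2) - 33/4·(x - 2)² + 45/8·(x - 2)³.
With (x - 2) = 1/2: p(5/2) = -227/64.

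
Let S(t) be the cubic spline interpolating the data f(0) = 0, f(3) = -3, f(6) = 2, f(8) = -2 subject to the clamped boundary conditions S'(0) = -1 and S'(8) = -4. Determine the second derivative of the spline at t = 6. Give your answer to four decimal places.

-2.5263

Put m_i = S'' at the i-th knot. Here h = (3, 3, 2) and Δ = (-1, 5/3, -2), so the interior equations h_(i-1)·m_(i-1) + 2(h_(i-1)+h_i)·m_i + h_i·m_(i+1) = 6(Δ_i − Δ_(i-1)) read
  3·m_0 + 12·m_1 + 3·m_2 = 6(Δ_1 - Δ_0) = 16
  3·m_1 + 10·m_2 + 2·m_3 = 6(Δ_2 - Δ_1) = -22
Clamped end conditions give two more equations: 2h_0·m_0 + h_0·m_1 = 6(Δ_0 - S'(0)) = 0 and h_2·m_2 + 2h_2·m_3 = 6(S'(8) - Δ_2) = -12.
Solving: m_0 = -64/57, m_1 = 128/57, m_2 = -48/19, m_3 = -33/19.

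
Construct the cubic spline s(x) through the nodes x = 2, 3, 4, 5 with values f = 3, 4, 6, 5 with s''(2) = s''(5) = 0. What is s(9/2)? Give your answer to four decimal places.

Let M_i = s''(x_i). Step sizes h_i = 1, 1, 1; slopes of the chords Δ_i = (y_(i+1) - y_i)/h_i = 1, 2, -1.
  1·M_0 + 4·M_1 + 1·M_2 = 6(Δ_1 - Δ_0) = 6
  1·M_1 + 4·M_2 + 1·M_3 = 6(Δ_2 - Δ_1) = -18
Natural end conditions: M_0 = M_3 = 0.
Forward elimination and back-substitution give M_0 = 0, M_1 = 14/5, M_2 = -26/5, M_3 = 0.
On [4, 5], s(x) = 6 + 11/15·(x - 4) - 13/5·(x - 4)² + 13/15·(x - 4)³.
With (x - 4) = 1/2: s(9/2) = 233/40.

5.8250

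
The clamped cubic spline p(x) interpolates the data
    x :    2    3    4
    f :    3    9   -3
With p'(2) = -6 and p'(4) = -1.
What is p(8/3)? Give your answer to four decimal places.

Put M_i = p'' at the i-th knot. Here h = (1, 1) and Δ = (6, -12), so the interior equations h_(i-1)·M_(i-1) + 2(h_(i-1)+h_i)·M_i + h_i·M_(i+1) = 6(Δ_i − Δ_(i-1)) read
  1·M_0 + 4·M_1 + 1·M_2 = 6(Δ_1 - Δ_0) = -108
Clamped end conditions give two more equations: 2h_0·M_0 + h_0·M_1 = 6(Δ_0 - p'(2)) = 72 and h_1·M_1 + 2h_1·M_2 = 6(p'(4) - Δ_1) = 66.
Solving the tridiagonal system: M_0 = 131/2, M_1 = -59, M_2 = 125/2.
On [2, 3], p(x) = 3 - 6·(x - 2) + 131/4·(x - 2)² - 83/4·(x - 2)³.
With (x - 2) = 2/3: p(8/3) = 200/27.

7.4074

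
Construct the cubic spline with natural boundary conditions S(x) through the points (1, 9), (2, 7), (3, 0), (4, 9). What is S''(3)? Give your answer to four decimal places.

27.6000

With σ_i denoting the second derivative at x_i, h_i = 1, 1, 1, and Δ_i = (y_(i+1) − y_i)/h_i = -2, -7, 9:
  1·σ_0 + 4·σ_1 + 1·σ_2 = 6(Δ_1 - Δ_0) = -30
  1·σ_1 + 4·σ_2 + 1·σ_3 = 6(Δ_2 - Δ_1) = 96
Natural end conditions: σ_0 = σ_3 = 0.
Solving the tridiagonal system: σ_0 = 0, σ_1 = -72/5, σ_2 = 138/5, σ_3 = 0.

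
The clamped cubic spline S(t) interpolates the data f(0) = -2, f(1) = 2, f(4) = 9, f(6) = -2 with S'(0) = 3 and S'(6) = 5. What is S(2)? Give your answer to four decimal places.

7.3846

Write M_i for S''(x_i). With h_i = 1, 3, 2 and divided differences Δ_i = 4, 7/3, -11/2, the continuity of S' gives the tridiagonal system
  1·M_0 + 8·M_1 + 3·M_2 = 6(Δ_1 - Δ_0) = -10
  3·M_1 + 10·M_2 + 2·M_3 = 6(Δ_2 - Δ_1) = -47
Clamped end conditions give two more equations: 2h_0·M_0 + h_0·M_1 = 6(Δ_0 - S'(0)) = 6 and h_2·M_2 + 2h_2·M_3 = 6(S'(6) - Δ_2) = 63.
Forward elimination and back-substitution give M_0 = 155/78, M_1 = 79/39, M_2 = -733/78, M_3 = 1595/78.
On [1, 4], S(t) = 2 + 781/156·(t - 1) + 79/78·(t - 1)² - 33/52·(t - 1)³.
With (t - 1) = 1: S(2) = 96/13.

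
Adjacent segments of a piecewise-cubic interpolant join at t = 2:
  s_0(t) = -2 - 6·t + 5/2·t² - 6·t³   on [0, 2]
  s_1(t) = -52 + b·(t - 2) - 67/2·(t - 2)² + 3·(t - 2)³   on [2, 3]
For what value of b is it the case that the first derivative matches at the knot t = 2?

s_0'(t) = -6 + 5·t - 18·t², so s_0'(2) = -68. On the right, s_1'(2) = b, so b = -68.

-68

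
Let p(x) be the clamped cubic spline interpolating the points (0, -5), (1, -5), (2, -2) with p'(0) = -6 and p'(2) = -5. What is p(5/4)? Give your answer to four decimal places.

Let M_i = p''(x_i). Step sizes h_i = 1, 1; slopes of the chords Δ_i = (y_(i+1) - y_i)/h_i = 0, 3.
  1·M_0 + 4·M_1 + 1·M_2 = 6(Δ_1 - Δ_0) = 18
Clamped end conditions give two more equations: 2h_0·M_0 + h_0·M_1 = 6(Δ_0 - p'(0)) = 36 and h_1·M_1 + 2h_1·M_2 = 6(p'(2) - Δ_1) = -48.
Solving: M_0 = 14, M_1 = 8, M_2 = -28.
On [1, 2], p(x) = -5 + 5·(x - 1) + 4·(x - 1)² - 6·(x - 1)³.
With (x - 1) = 1/4: p(5/4) = -115/32.

-3.5938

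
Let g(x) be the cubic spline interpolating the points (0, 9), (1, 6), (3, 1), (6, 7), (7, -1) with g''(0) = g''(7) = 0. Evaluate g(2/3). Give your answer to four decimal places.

7.0907

Write σ_i for g''(x_i). With h_i = 1, 2, 3, 1 and divided differences Δ_i = -3, -5/2, 2, -8, the continuity of g' gives the tridiagonal system
  1·σ_0 + 6·σ_1 + 2·σ_2 = 6(Δ_1 - Δ_0) = 3
  2·σ_1 + 10·σ_2 + 3·σ_3 = 6(Δ_2 - Δ_1) = 27
  3·σ_2 + 8·σ_3 + 1·σ_4 = 6(Δ_3 - Δ_2) = -60
Natural end conditions: σ_0 = σ_4 = 0.
Solving: σ_0 = 0, σ_1 = -579/394, σ_2 = 1164/197, σ_3 = -1914/197, σ_4 = 0.
On [0, 1], g(x) = 9 - 2171/788·x + 0·x² - 193/788·x³.
With x = 2/3: g(2/3) = 75431/10638.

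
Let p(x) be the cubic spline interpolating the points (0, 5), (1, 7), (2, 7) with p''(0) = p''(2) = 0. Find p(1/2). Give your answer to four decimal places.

6.1875

Let σ_i = p''(x_i). Step sizes h_i = 1, 1; slopes of the chords Δ_i = (y_(i+1) - y_i)/h_i = 2, 0.
  1·σ_0 + 4·σ_1 + 1·σ_2 = 6(Δ_1 - Δ_0) = -12
Natural end conditions: σ_0 = σ_2 = 0.
Forward elimination and back-substitution give σ_0 = 0, σ_1 = -3, σ_2 = 0.
On [0, 1], p(x) = 5 + 5/2·x + 0·x² - 1/2·x³.
With x = 1/2: p(1/2) = 99/16.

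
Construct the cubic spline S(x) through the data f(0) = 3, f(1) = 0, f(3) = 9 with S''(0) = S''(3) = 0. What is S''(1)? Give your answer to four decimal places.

7.5000

Write σ_i for S''(x_i). With h_i = 1, 2 and divided differences Δ_i = -3, 9/2, the continuity of S' gives the tridiagonal system
  1·σ_0 + 6·σ_1 + 2·σ_2 = 6(Δ_1 - Δ_0) = 45
Natural end conditions: σ_0 = σ_2 = 0.
Forward elimination and back-substitution give σ_0 = 0, σ_1 = 15/2, σ_2 = 0.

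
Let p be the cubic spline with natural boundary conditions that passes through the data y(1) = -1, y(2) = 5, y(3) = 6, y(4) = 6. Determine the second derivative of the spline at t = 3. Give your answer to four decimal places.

Let M_i = p''(x_i). Step sizes h_i = 1, 1, 1; slopes of the chords Δ_i = (y_(i+1) - y_i)/h_i = 6, 1, 0.
  1·M_0 + 4·M_1 + 1·M_2 = 6(Δ_1 - Δ_0) = -30
  1·M_1 + 4·M_2 + 1·M_3 = 6(Δ_2 - Δ_1) = -6
Natural end conditions: M_0 = M_3 = 0.
Solving: M_0 = 0, M_1 = -38/5, M_2 = 2/5, M_3 = 0.

0.4000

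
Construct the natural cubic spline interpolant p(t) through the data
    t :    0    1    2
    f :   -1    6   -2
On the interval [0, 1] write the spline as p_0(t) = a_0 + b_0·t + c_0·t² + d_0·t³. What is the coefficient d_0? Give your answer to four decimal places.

-3.7500

With M_i denoting the second derivative at x_i, h_i = 1, 1, and Δ_i = (y_(i+1) − y_i)/h_i = 7, -8:
  1·M_0 + 4·M_1 + 1·M_2 = 6(Δ_1 - Δ_0) = -90
Natural end conditions: M_0 = M_2 = 0.
Forward elimination and back-substitution give M_0 = 0, M_1 = -45/2, M_2 = 0.
On [0, 1], with p_0(t) = a_0 + b_0·t + c_0·t² + d_0·t³: c_0 = M_0/2 = 0, d_0 = (M_1 - M_0)/(6h_0) = -15/4, b_0 = Δ_0 - h_0(2M_0 + M_1)/6 = 43/4.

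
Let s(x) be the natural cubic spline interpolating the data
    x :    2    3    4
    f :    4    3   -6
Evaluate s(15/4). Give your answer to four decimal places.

With M_i denoting the second derivative at x_i, h_i = 1, 1, and Δ_i = (y_(i+1) − y_i)/h_i = -1, -9:
  1·M_0 + 4·M_1 + 1·M_2 = 6(Δ_1 - Δ_0) = -48
Natural end conditions: M_0 = M_2 = 0.
Forward elimination and back-substitution give M_0 = 0, M_1 = -12, M_2 = 0.
On [3, 4], s(x) = 3 - 5·(x - 3) - 6·(x - 3)² + 2·(x - 3)³.
With (x - 3) = 3/4: s(15/4) = -105/32.

-3.2813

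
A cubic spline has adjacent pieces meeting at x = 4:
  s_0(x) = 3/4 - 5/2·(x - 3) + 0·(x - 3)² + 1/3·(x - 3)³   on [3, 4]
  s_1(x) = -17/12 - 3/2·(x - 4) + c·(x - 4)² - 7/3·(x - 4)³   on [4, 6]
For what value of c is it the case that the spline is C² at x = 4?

1

s_0''(x) = 0 + 2·(x - 3), so s_0''(4) = 2. On the right, s_1''(4) = 2c, so c = 1.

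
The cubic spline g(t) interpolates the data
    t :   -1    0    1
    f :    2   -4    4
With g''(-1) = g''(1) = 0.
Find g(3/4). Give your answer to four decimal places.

Write m_i for g''(x_i). With h_i = 1, 1 and divided differences Δ_i = -6, 8, the continuity of g' gives the tridiagonal system
  1·m_0 + 4·m_1 + 1·m_2 = 6(Δ_1 - Δ_0) = 84
Natural end conditions: m_0 = m_2 = 0.
Solving the tridiagonal system: m_0 = 0, m_1 = 21, m_2 = 0.
On [0, 1], g(t) = -4 + 1·t + 21/2·t² - 7/2·t³.
With t = 3/4: g(3/4) = 151/128.

1.1797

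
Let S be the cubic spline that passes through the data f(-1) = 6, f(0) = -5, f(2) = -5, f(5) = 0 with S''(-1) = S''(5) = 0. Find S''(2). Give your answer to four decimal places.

-1.2857

Let M_i = S''(x_i). Step sizes h_i = 1, 2, 3; slopes of the chords Δ_i = (y_(i+1) - y_i)/h_i = -11, 0, 5/3.
  1·M_0 + 6·M_1 + 2·M_2 = 6(Δ_1 - Δ_0) = 66
  2·M_1 + 10·M_2 + 3·M_3 = 6(Δ_2 - Δ_1) = 10
Natural end conditions: M_0 = M_3 = 0.
Solving: M_0 = 0, M_1 = 80/7, M_2 = -9/7, M_3 = 0.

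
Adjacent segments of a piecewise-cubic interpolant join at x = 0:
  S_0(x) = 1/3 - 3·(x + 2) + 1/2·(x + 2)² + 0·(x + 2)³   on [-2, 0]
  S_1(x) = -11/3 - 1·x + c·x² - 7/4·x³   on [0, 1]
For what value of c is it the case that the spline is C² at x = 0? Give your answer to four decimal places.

S_0''(x) = 1 + 0·(x + 2), so S_0''(0) = 1. On the right, S_1''(0) = 2c, so c = 1/2.

0.5000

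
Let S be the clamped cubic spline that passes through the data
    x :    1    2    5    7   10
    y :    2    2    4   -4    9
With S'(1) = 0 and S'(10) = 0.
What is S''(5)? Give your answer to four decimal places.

-5.3333

With M_i denoting the second derivative at x_i, h_i = 1, 3, 2, 3, and Δ_i = (y_(i+1) − y_i)/h_i = 0, 2/3, -4, 13/3:
  1·M_0 + 8·M_1 + 3·M_2 = 6(Δ_1 - Δ_0) = 4
  3·M_1 + 10·M_2 + 2·M_3 = 6(Δ_2 - Δ_1) = -28
  2·M_2 + 10·M_3 + 3·M_4 = 6(Δ_3 - Δ_2) = 50
Clamped end conditions give two more equations: 2h_0·M_0 + h_0·M_1 = 6(Δ_0 - S'(1)) = 0 and h_3·M_3 + 2h_3·M_4 = 6(S'(10) - Δ_3) = -26.
Solving: M_0 = -4/3, M_1 = 8/3, M_2 = -16/3, M_3 = 26/3, M_4 = -26/3.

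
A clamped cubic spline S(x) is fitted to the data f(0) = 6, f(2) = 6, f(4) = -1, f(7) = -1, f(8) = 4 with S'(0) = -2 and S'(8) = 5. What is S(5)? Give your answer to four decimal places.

-3.5451

Write M_i for S''(x_i). With h_i = 2, 2, 3, 1 and divided differences Δ_i = 0, -7/2, 0, 5, the continuity of S' gives the tridiagonal system
  2·M_0 + 8·M_1 + 2·M_2 = 6(Δ_1 - Δ_0) = -21
  2·M_1 + 10·M_2 + 3·M_3 = 6(Δ_2 - Δ_1) = 21
  3·M_2 + 8·M_3 + 1·M_4 = 6(Δ_3 - Δ_2) = 30
Clamped end conditions give two more equations: 2h_0·M_0 + h_0·M_1 = 6(Δ_0 - S'(0)) = 12 and h_3·M_3 + 2h_3·M_4 = 6(S'(8) - Δ_3) = 0.
Solving: M_0 = 167/32, M_1 = -71/16, M_2 = 65/32, M_3 = 51/16, M_4 = -51/32.
On [4, 7], S(x) = -1 - 29/8·(x - 4) + 65/64·(x - 4)² + 37/576·(x - 4)³.
With (x - 4) = 1: S(5) = -1021/288.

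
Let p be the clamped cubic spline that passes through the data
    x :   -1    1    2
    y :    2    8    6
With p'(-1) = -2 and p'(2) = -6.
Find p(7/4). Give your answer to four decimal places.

Write M_i for p''(x_i). With h_i = 2, 1 and divided differences Δ_i = 3, -2, the continuity of p' gives the tridiagonal system
  2·M_0 + 6·M_1 + 1·M_2 = 6(Δ_1 - Δ_0) = -30
Clamped end conditions give two more equations: 2h_0·M_0 + h_0·M_1 = 6(Δ_0 - p'(-1)) = 30 and h_1·M_1 + 2h_1·M_2 = 6(p'(2) - Δ_1) = -24.
Hence M_0 = 67/6, M_1 = -22/3, M_2 = -25/3.
On [1, 2], p(x) = 8 + 11/6·(x - 1) - 11/3·(x - 1)² - 1/6·(x - 1)³.
With (x - 1) = 3/4: p(7/4) = 927/128.

7.2422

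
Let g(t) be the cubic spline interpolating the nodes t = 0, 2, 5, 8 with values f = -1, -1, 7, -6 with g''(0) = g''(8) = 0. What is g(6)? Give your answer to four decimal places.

5.0090

Let σ_i = g''(x_i). Step sizes h_i = 2, 3, 3; slopes of the chords Δ_i = (y_(i+1) - y_i)/h_i = 0, 8/3, -13/3.
  2·σ_0 + 10·σ_1 + 3·σ_2 = 6(Δ_1 - Δ_0) = 16
  3·σ_1 + 12·σ_2 + 3·σ_3 = 6(Δ_2 - Δ_1) = -42
Natural end conditions: σ_0 = σ_3 = 0.
Hence σ_0 = 0, σ_1 = 106/37, σ_2 = -156/37, σ_3 = 0.
On [5, 8], g(t) = 7 - 13/111·(t - 5) - 78/37·(t - 5)² + 26/111·(t - 5)³.
With (t - 5) = 1: g(6) = 556/111.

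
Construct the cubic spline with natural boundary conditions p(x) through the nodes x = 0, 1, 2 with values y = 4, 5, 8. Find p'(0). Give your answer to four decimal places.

0.5000

Let σ_i = p''(x_i). Step sizes h_i = 1, 1; slopes of the chords Δ_i = (y_(i+1) - y_i)/h_i = 1, 3.
  1·σ_0 + 4·σ_1 + 1·σ_2 = 6(Δ_1 - Δ_0) = 12
Natural end conditions: σ_0 = σ_2 = 0.
Forward elimination and back-substitution give σ_0 = 0, σ_1 = 3, σ_2 = 0.
On [0, 1], p'(x) = b_0 + 2c_0·x + 3d_0·x² with b_0 = Δ_0 - h_0(2σ_0 + σ_1)/6 = 1/2, c_0 = σ_0/2 = 0, d_0 = (σ_1 - σ_0)/(6h_0) = 1/2. So p'(0) = 1/2.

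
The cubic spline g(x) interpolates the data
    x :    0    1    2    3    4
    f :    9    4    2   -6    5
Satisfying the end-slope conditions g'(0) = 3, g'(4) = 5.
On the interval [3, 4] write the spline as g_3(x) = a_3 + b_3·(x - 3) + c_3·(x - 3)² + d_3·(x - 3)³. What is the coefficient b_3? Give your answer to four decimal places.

With m_i denoting the second derivative at x_i, h_i = 1, 1, 1, 1, and Δ_i = (y_(i+1) − y_i)/h_i = -5, -2, -8, 11:
  1·m_0 + 4·m_1 + 1·m_2 = 6(Δ_1 - Δ_0) = 18
  1·m_1 + 4·m_2 + 1·m_3 = 6(Δ_2 - Δ_1) = -36
  1·m_2 + 4·m_3 + 1·m_4 = 6(Δ_3 - Δ_2) = 114
Clamped end conditions give two more equations: 2h_0·m_0 + h_0·m_1 = 6(Δ_0 - g'(0)) = -48 and h_3·m_3 + 2h_3·m_4 = 6(g'(4) - Δ_3) = -36.
Forward elimination and back-substitution give m_0 = -235/7, m_1 = 134/7, m_2 = -25, m_3 = 314/7, m_4 = -283/7.
On [3, 4], with g_3(x) = a_3 + b_3·(x - 3) + c_3·(x - 3)² + d_3·(x - 3)³: c_3 = m_3/2 = 157/7, d_3 = (m_4 - m_3)/(6h_3) = -199/14, b_3 = Δ_3 - h_3(2m_3 + m_4)/6 = 39/14.

2.7857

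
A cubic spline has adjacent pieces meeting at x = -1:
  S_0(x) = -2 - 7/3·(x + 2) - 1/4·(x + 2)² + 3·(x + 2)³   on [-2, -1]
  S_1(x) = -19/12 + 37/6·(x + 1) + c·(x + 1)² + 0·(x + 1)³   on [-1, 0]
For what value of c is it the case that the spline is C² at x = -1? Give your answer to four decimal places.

8.7500

S_0''(x) = -1/2 + 18·(x + 2), so S_0''(-1) = 35/2. On the right, S_1''(-1) = 2c, so c = 35/4.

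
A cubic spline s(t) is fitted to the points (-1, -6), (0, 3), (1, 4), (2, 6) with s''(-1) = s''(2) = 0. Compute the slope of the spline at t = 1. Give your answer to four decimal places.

With m_i denoting the second derivative at x_i, h_i = 1, 1, 1, and Δ_i = (y_(i+1) − y_i)/h_i = 9, 1, 2:
  1·m_0 + 4·m_1 + 1·m_2 = 6(Δ_1 - Δ_0) = -48
  1·m_1 + 4·m_2 + 1·m_3 = 6(Δ_2 - Δ_1) = 6
Natural end conditions: m_0 = m_3 = 0.
Forward elimination and back-substitution give m_0 = 0, m_1 = -66/5, m_2 = 24/5, m_3 = 0.
On [1, 2], s'(t) = b_2 + 2c_2·(t - 1) + 3d_2·(t - 1)² with b_2 = Δ_2 - h_2(2m_2 + m_3)/6 = 2/5, c_2 = m_2/2 = 12/5, d_2 = (m_3 - m_2)/(6h_2) = -4/5. So s'(1) = 2/5.

0.4000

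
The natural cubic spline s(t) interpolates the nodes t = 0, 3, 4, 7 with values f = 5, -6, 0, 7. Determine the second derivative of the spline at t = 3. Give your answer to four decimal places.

Let M_i = s''(x_i). Step sizes h_i = 3, 1, 3; slopes of the chords Δ_i = (y_(i+1) - y_i)/h_i = -11/3, 6, 7/3.
  3·M_0 + 8·M_1 + 1·M_2 = 6(Δ_1 - Δ_0) = 58
  1·M_1 + 8·M_2 + 3·M_3 = 6(Δ_2 - Δ_1) = -22
Natural end conditions: M_0 = M_3 = 0.
Hence M_0 = 0, M_1 = 54/7, M_2 = -26/7, M_3 = 0.

7.7143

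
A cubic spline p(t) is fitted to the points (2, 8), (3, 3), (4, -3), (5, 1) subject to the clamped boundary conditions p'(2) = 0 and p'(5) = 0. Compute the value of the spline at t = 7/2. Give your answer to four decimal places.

-1.1250

Put M_i = p'' at the i-th knot. Here h = (1, 1, 1) and Δ = (-5, -6, 4), so the interior equations h_(i-1)·M_(i-1) + 2(h_(i-1)+h_i)·M_i + h_i·M_(i+1) = 6(Δ_i − Δ_(i-1)) read
  1·M_0 + 4·M_1 + 1·M_2 = 6(Δ_1 - Δ_0) = -6
  1·M_1 + 4·M_2 + 1·M_3 = 6(Δ_2 - Δ_1) = 60
Clamped end conditions give two more equations: 2h_0·M_0 + h_0·M_1 = 6(Δ_0 - p'(2)) = -30 and h_2·M_2 + 2h_2·M_3 = 6(p'(5) - Δ_2) = -24.
Solving the tridiagonal system: M_0 = -66/5, M_1 = -18/5, M_2 = 108/5, M_3 = -114/5.
On [3, 4], p(t) = 3 - 42/5·(t - 3) - 9/5·(t - 3)² + 21/5·(t - 3)³.
With (t - 3) = 1/2: p(7/2) = -9/8.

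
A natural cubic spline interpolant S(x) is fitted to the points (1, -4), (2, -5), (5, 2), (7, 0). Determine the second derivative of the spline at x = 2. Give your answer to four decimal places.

Put σ_i = S'' at the i-th knot. Here h = (1, 3, 2) and Δ = (-1, 7/3, -1), so the interior equations h_(i-1)·σ_(i-1) + 2(h_(i-1)+h_i)·σ_i + h_i·σ_(i+1) = 6(Δ_i − Δ_(i-1)) read
  1·σ_0 + 8·σ_1 + 3·σ_2 = 6(Δ_1 - Δ_0) = 20
  3·σ_1 + 10·σ_2 + 2·σ_3 = 6(Δ_2 - Δ_1) = -20
Natural end conditions: σ_0 = σ_3 = 0.
Forward elimination and back-substitution give σ_0 = 0, σ_1 = 260/71, σ_2 = -220/71, σ_3 = 0.

3.6620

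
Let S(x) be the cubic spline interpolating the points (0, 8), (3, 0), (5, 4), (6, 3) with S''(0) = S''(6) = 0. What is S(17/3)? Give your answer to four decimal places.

Put M_i = S'' at the i-th knot. Here h = (3, 2, 1) and Δ = (-8/3, 2, -1), so the interior equations h_(i-1)·M_(i-1) + 2(h_(i-1)+h_i)·M_i + h_i·M_(i+1) = 6(Δ_i − Δ_(i-1)) read
  3·M_0 + 10·M_1 + 2·M_2 = 6(Δ_1 - Δ_0) = 28
  2·M_1 + 6·M_2 + 1·M_3 = 6(Δ_2 - Δ_1) = -18
Natural end conditions: M_0 = M_3 = 0.
Hence M_0 = 0, M_1 = 51/14, M_2 = -59/14, M_3 = 0.
On [5, 6], S(x) = 4 + 17/42·(x - 5) - 59/28·(x - 5)² + 59/84·(x - 5)³.
With (x - 5) = 2/3: S(17/3) = 2008/567.

3.5414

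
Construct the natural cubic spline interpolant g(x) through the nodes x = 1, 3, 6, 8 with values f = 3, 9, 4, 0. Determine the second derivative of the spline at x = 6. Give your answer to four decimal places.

Put M_i = g'' at the i-th knot. Here h = (2, 3, 2) and Δ = (3, -5/3, -2), so the interior equations h_(i-1)·M_(i-1) + 2(h_(i-1)+h_i)·M_i + h_i·M_(i+1) = 6(Δ_i − Δ_(i-1)) read
  2·M_0 + 10·M_1 + 3·M_2 = 6(Δ_1 - Δ_0) = -28
  3·M_1 + 10·M_2 + 2·M_3 = 6(Δ_2 - Δ_1) = -2
Natural end conditions: M_0 = M_3 = 0.
Solving the tridiagonal system: M_0 = 0, M_1 = -274/91, M_2 = 64/91, M_3 = 0.

0.7033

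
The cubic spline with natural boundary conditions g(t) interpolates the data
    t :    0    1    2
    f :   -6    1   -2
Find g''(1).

-15

With m_i denoting the second derivative at x_i, h_i = 1, 1, and Δ_i = (y_(i+1) − y_i)/h_i = 7, -3:
  1·m_0 + 4·m_1 + 1·m_2 = 6(Δ_1 - Δ_0) = -60
Natural end conditions: m_0 = m_2 = 0.
Hence m_0 = 0, m_1 = -15, m_2 = 0.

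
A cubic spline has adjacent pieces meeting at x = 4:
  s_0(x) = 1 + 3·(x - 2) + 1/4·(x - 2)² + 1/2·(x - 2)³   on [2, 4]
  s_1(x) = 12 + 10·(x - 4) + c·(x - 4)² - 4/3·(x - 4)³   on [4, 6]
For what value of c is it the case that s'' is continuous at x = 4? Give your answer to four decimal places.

s_0''(x) = 1/2 + 3·(x - 2), so s_0''(4) = 13/2. On the right, s_1''(4) = 2c, so c = 13/4.

3.2500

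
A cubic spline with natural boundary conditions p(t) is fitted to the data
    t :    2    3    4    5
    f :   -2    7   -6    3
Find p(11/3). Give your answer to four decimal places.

-2.2099

With M_i denoting the second derivative at x_i, h_i = 1, 1, 1, and Δ_i = (y_(i+1) − y_i)/h_i = 9, -13, 9:
  1·M_0 + 4·M_1 + 1·M_2 = 6(Δ_1 - Δ_0) = -132
  1·M_1 + 4·M_2 + 1·M_3 = 6(Δ_2 - Δ_1) = 132
Natural end conditions: M_0 = M_3 = 0.
Forward elimination and back-substitution give M_0 = 0, M_1 = -44, M_2 = 44, M_3 = 0.
On [3, 4], p(t) = 7 - 17/3·(t - 3) - 22·(t - 3)² + 44/3·(t - 3)³.
With (t - 3) = 2/3: p(11/3) = -179/81.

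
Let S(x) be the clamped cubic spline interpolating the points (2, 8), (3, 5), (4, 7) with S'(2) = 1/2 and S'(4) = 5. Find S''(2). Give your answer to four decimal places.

Write M_i for S''(x_i). With h_i = 1, 1 and divided differences Δ_i = -3, 2, the continuity of S' gives the tridiagonal system
  1·M_0 + 4·M_1 + 1·M_2 = 6(Δ_1 - Δ_0) = 30
Clamped end conditions give two more equations: 2h_0·M_0 + h_0·M_1 = 6(Δ_0 - S'(2)) = -21 and h_1·M_1 + 2h_1·M_2 = 6(S'(4) - Δ_1) = 18.
Solving the tridiagonal system: M_0 = -63/4, M_1 = 21/2, M_2 = 15/4.

-15.7500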